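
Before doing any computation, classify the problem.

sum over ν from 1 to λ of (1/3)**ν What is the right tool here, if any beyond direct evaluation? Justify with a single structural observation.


Best approach: the geometric series formula — each summand is the previous one scaled by 1/3; that constant multiplier is itself the geometric structure.


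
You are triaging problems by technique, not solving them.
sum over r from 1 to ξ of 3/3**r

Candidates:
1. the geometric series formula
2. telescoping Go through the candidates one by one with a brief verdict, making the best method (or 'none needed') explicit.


Best approach: the geometric series formula — consecutive terms stand in a fixed index-free ratio — the geometric sum formula closes it.
- the geometric series formula: applicable, and directly so.
- telescoping: computed from the summand as displayed, the partial sums build up without the pairwise collapse telescoping exploits.


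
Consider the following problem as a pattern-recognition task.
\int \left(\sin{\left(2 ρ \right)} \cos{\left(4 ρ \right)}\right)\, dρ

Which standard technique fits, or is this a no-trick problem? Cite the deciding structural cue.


Method: a trigonometric identity — two sinusoids at different rates multiply in \sin{\left(2 ρ \right)} \cos{\left(4 ρ \right)}; the product-to-sum identity uncouples them.


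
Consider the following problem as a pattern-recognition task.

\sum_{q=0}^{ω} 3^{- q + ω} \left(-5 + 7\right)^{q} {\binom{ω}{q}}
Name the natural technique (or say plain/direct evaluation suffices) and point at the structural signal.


Diagnosis: the binomial theorem — binomial coefficients against complementary powers of (-5 + 7) and 3: recognize the binomial expansion and resum.


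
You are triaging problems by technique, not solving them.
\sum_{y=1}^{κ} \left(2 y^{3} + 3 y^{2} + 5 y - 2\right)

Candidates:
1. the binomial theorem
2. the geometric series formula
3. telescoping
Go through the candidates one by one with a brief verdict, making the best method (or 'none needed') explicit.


Diagnosis: no special technique — with only polynomial terms in y present, the classical sum-of-powers identities are all you need.
- the binomial theorem: there is no pair of bases whose matched powers would reassemble into a single binomial power.
- the geometric series formula — the ratio of consecutive terms depends on the index.
- telescoping — the summand is not presented as a shifted difference — a telescoping rewrite may exist, but the displayed structure does not offer one.


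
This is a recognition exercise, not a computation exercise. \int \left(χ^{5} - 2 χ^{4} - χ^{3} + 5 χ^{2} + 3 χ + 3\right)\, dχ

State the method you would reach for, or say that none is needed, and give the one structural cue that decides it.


Verdict: no special technique — every term is a constant multiple of a power of χ; term-wise power-rule integration needs no preliminary transformation.


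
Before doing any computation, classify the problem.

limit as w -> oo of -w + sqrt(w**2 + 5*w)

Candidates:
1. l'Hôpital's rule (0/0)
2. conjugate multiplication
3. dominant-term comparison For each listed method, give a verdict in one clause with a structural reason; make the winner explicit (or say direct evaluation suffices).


Diagnosis: conjugate multiplication — both pieces blow up but their difference is finite; the conjugate trick rationalizes sqrt(w**2 + 5*w) - w.
- l'Hôpital's rule (0/0): no quotient structure at all: the clash is ∞ minus ∞, which rationalizing converts into a tractable ratio.
- conjugate multiplication: a fit — the right tool for this form.
- dominant-term comparison — no ranking of term growth rates resolves the limit here.


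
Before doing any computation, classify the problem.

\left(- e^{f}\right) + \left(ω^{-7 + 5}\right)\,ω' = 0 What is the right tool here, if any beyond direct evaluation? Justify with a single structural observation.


Best approach: separation of variables — all dependence on the two variables factors apart, the defining separable shape. One could also solve this as an exact equation; with each coefficient in its own variable, separating is the same work with fewer steps.


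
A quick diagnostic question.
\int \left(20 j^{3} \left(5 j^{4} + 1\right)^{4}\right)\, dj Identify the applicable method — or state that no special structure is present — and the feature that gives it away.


Technique: u-substitution — differentiating the inner expression 5 j^{4} + 1 produces the factor 20 j^{3} up to a constant multiple, so substituting u = 5 j^{4} + 1 reduces everything to a one-variable integral in u. A patient expand-and-integrate also lands it; recognizing the inner expression is the shortcut.


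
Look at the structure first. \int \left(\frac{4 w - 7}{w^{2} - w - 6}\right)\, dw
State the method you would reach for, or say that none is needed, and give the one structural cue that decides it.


Method: partial fractions — break w^{2} - w - 6 into its roots and the integral splits into logarithm-sized bites.


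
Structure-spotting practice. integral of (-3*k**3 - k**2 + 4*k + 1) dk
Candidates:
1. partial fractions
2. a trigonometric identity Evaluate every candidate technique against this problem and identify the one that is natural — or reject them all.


Method: no special technique — every term is a constant multiple of a power of k; term-wise power-rule integration needs no preliminary transformation.
- partial fractions — there is no rational-function structure to decompose.
- a trigonometric identity — there is no trigonometric structure at all — the integrand carries no sine or cosine to rewrite.


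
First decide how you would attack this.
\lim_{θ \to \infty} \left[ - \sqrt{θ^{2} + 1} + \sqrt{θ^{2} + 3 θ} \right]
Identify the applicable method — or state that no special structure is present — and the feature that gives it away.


Best approach: conjugate multiplication — turning the difference into a conjugate-rationalized ratio makes the limit readable.


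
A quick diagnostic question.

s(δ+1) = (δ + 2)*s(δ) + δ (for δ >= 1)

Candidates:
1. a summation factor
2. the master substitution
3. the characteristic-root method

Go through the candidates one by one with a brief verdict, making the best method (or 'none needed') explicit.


Diagnosis: a summation factor — first-order linear but the coefficient δ + 2 moves with the index — divide by the cumulative product and telescope.
- a summation factor — applicable, and directly so.
- the master substitution — with no divided-index recursive call, reindexing by powers of a base buys nothing.
- the characteristic-root method — the coefficients change with the index, which the root method cannot absorb.


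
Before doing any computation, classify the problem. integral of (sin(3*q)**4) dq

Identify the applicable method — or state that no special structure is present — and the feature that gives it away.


Diagnosis: a trigonometric identity — the even trigonometric power sin(3*q)**4 reduces by a double-angle identity before any integration is attempted.


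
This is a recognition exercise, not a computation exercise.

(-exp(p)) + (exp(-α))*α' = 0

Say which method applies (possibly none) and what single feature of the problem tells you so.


Diagnosis: separation of variables — separating collects all α-dependence with the derivative and leaves all p-dependence opposite: variables separate. The cross-partial test also passes here (vacuously, each side single-variable); the potential-function route would work, separation is simply more immediate.


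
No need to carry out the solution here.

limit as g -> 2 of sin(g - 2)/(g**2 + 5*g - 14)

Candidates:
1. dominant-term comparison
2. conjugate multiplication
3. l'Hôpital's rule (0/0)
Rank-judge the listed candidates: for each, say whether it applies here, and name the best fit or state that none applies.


Method: l'Hôpital's rule (0/0) — numerator and denominator both vanish at 2 — a genuine 0/0 form, which is exactly when l'Hôpital applies. A local series expansion at the point resolves it as well; the rule is the packaged version of that step.
- dominant-term comparison: no dominant-degree comparison decides it.
- conjugate multiplication: multiplying by a conjugate would not remove any indeterminacy here.
- l'Hôpital's rule (0/0) — a fit — the right tool for this form.


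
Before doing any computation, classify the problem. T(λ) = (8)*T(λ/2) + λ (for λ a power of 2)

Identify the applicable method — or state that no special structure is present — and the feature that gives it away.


Method: the master substitution — the recursive call is at index λ/2 rather than a shift, a divide-and-conquer shape — substituting λ = 2^m linearizes it.


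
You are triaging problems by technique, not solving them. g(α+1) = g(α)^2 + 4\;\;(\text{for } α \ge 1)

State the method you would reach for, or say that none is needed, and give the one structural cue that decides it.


Method: no special technique — each new value is a nonlinear function of earlier ones — scaling arguments and superposition both fail.


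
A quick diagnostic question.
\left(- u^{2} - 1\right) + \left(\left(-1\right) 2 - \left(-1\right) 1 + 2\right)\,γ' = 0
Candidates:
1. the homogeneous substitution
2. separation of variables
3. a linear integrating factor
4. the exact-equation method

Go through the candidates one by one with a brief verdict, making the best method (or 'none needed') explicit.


Verdict: no special technique — solved for the derivative, γ never appears on the right — this is a direct integration in u, not a differential-equations problem at heart.
- the homogeneous substitution: the slope changes under joint rescaling, failing the degree-zero test.
- separation of variables — any separation here is vacuous (nothing depends on the unknown); direct integration is the honest label.
- a linear integrating factor: the linear template holds only trivially here (the unknown is absent, so the coefficient is zero) — the method is not the natural label.
- the exact-equation method: no dependence on the unknown anywhere: exactness is a label without content here.


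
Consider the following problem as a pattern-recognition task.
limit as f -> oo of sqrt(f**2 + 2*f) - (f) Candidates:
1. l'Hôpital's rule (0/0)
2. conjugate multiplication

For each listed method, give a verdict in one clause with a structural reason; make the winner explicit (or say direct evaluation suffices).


Diagnosis: conjugate multiplication — turning the difference into a conjugate-rationalized ratio makes the limit readable.
- l'Hôpital's rule (0/0) — no quotient structure at all: the clash is ∞ minus ∞, which rationalizing converts into a tractable ratio.
- conjugate multiplication — yes — fits the structure here.


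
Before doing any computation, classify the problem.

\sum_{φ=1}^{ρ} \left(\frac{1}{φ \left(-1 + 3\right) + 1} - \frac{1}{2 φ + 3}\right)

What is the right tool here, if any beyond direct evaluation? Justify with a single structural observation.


Best approach: telescoping — difference-of-shifts structure (each term adds \frac{1}{φ \left(-1 + 3\right) + 1}, then subtracts its one-index-advanced value, which the following term adds back) leaves only the first and last pieces standing.


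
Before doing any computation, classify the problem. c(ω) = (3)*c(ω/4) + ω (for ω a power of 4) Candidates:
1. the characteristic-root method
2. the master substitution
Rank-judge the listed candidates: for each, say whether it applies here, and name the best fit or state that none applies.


Method: the master substitution — treat m = log base 4 of ω as the new clock: one recursion step advances m by one while ω scales by 4.
- the characteristic-root method: a divided-index call is not the fixed-shift linear shape that characteristic roots solve.
- the master substitution — yes — fits the structure here.


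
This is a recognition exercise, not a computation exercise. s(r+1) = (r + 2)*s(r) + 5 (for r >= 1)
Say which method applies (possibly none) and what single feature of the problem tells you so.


Technique: a summation factor — rescale the sequence by the product of the weights r + 2 so far — the recurrence collapses to a plain running sum.


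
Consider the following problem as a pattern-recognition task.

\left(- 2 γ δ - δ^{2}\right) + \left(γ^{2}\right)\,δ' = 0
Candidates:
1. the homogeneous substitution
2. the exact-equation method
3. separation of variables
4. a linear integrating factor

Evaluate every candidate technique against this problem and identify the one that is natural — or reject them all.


Method: the homogeneous substitution — scaling γ and δ together leaves the slope fixed — it depends only on δ/γ, so substitute the ratio. Rearranged, this also fits the Bernoulli template directly; the homogeneous substitution reads the structure without the rearrangement.
- the homogeneous substitution: yes — fits the structure here.
- the exact-equation method: this method does not fit the structure of this problem.
- separation of variables — the two dependences do not factor apart.
- a linear integrating factor: the unknown enters nonlinearly (through a power, a denominator, or a transcendental function), which the linear integrating-factor recipe cannot absorb as-is — any repair would come from a preliminary substitution, not the factor.


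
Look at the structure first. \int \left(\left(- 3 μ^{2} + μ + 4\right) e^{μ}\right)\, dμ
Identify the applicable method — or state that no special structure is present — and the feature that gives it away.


Diagnosis: integration by parts — - 3 μ^{2} + μ + 4 dies after finitely many derivatives while e^{μ} cycles under integration — the tabular/parts setup.


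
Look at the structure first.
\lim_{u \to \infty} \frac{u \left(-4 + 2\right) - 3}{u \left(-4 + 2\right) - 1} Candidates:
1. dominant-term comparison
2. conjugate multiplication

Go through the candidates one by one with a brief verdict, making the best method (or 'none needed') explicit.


Method: dominant-term comparison — divide by the highest power of u present: lower-order terms vanish and the dominant ratio remains.
- dominant-term comparison: yes — fits the structure here.
- conjugate multiplication: there are no radicals in tension whose conjugate would simplify matters.


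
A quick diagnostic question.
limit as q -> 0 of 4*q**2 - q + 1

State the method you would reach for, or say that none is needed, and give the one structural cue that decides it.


Diagnosis: no special technique — no zero denominators, no indeterminate clash at 0 — substitute and read off the value.


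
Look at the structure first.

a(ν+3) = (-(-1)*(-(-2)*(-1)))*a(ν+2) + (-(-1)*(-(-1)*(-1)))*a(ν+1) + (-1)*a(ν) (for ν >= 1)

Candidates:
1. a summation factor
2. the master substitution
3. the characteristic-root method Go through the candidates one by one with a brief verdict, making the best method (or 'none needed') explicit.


Best approach: the characteristic-root method — the recurrence treats every index alike (constant coefficients, no forcing) — precisely the regime where r^ν trials close it.
- a summation factor — the recurrence reaches back more than one step, outside the first-order family a summation factor normalizes.
- the master substitution — this is shift-type recursion, outside the divide-and-conquer template.
- the characteristic-root method: yes — fits the structure here.


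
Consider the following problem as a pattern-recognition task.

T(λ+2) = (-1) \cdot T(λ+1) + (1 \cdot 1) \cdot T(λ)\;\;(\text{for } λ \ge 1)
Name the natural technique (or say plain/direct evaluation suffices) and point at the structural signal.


Method: the characteristic-root method — because shifting λ leaves the equation's coefficients unchanged, exponential trials reduce it to algebra.


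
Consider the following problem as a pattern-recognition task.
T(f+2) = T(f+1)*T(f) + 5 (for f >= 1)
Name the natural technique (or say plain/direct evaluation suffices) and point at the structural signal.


Diagnosis: no special technique — nonlinear feedback in the recursion rules out every root- or factor-based technique.


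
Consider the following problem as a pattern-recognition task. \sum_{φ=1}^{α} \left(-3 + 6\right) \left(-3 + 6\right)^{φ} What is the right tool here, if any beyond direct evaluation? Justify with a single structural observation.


Diagnosis: the geometric series formula — consecutive terms stand in a fixed index-free ratio — the geometric sum formula closes it.


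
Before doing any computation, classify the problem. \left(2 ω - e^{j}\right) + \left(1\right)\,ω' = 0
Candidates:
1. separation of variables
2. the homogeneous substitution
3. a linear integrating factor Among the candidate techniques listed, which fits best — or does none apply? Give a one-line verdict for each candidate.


Verdict: a linear integrating factor — ω appears only to the first power with coefficient 2 — the classic integrating-factor setup.
- separation of variables — no division isolates the independent variable from the unknown.
- the homogeneous substitution — the ratio of the variables does not determine the slope.
- a linear integrating factor — a fit — the right tool for this form.


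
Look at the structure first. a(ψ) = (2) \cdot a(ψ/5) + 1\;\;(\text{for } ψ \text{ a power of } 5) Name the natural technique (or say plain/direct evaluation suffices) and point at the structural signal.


Best approach: the master substitution — the argument contracts 5-fold per step: reindex ψ exponentially and solve the linear recurrence in the new index.


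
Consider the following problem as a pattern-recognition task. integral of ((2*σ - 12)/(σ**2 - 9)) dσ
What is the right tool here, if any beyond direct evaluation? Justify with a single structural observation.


Method: partial fractions — a proper rational integrand whose denominator splits into simpler factors — decompose into partial fractions first.


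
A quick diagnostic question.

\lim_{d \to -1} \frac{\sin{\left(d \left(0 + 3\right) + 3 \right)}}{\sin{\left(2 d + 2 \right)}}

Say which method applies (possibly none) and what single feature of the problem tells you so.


Verdict: l'Hôpital's rule (0/0) — the 0/0 form at -1 is the signature situation for l'Hôpital's rule. A first-order expansion at the point is an equally standard path; the rule packages it.


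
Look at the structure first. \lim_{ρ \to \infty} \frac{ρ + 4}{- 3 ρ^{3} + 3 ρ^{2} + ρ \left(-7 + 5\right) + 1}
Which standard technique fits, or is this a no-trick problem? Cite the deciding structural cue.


Technique: dominant-term comparison — divide by the highest power of ρ present: lower-order terms vanish and the dominant ratio remains. As a single quotient, the ∞/∞ shape would yield to repeated differentiation as well — the growth comparison gets there in one look.


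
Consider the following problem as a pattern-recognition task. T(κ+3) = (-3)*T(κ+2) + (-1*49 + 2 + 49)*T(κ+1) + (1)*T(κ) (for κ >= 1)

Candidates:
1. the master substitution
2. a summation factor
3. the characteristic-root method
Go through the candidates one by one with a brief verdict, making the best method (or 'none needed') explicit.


Method: the characteristic-root method — linear, homogeneous, constant coefficients: solutions of the form r^κ exist — find the roots of the characteristic polynomial.
- the master substitution: there is no divide-the-index recursive argument.
- a summation factor — the recurrence reaches back more than one step, outside the first-order family a summation factor normalizes.
- the characteristic-root method — yes, a natural case for it.


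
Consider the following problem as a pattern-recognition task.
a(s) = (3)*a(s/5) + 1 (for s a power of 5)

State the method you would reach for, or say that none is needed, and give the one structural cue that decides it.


Verdict: the master substitution — treat m = log base 5 of s as the new clock: one recursion step advances m by one while s scales by 5.


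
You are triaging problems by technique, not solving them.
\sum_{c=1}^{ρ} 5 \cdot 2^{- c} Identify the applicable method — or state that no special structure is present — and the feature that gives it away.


Method: the geometric series formula — consecutive terms stand in a fixed index-free ratio — the geometric sum formula closes it.


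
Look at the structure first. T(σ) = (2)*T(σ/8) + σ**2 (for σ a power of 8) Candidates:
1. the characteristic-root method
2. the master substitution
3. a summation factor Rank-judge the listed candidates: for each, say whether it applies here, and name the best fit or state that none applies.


Diagnosis: the master substitution — recursion at σ/8 is multiplicative in the index; logarithmic reindexing via σ = 8^m linearizes it.
- the characteristic-root method — the recursion divides its index rather than shifting it — outside the constant-shift family the root method covers.
- the master substitution — applicable, and directly so.
- a summation factor — a divided-index call is outside the fixed-shift first-order family a summation factor normalizes.


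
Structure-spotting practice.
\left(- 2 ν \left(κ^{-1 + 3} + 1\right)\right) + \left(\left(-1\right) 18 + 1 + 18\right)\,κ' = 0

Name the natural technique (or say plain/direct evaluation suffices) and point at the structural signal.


Technique: separation of variables — one side of the product carries the independent variable, the other the unknown — the textbook separation shape.


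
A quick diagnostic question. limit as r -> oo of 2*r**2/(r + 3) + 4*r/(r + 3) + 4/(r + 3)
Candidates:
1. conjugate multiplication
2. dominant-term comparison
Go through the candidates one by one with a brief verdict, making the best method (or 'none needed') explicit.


Method: dominant-term comparison — as r grows, only the highest-degree terms matter — compare leading terms and read the limit off.
- conjugate multiplication: there is no infinity-minus-infinity radical difference to rationalize.
- dominant-term comparison: yes — fits the structure here.


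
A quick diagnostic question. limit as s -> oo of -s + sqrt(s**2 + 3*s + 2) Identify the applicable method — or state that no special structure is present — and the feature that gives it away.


Method: conjugate multiplication — infinity minus infinity with a radical in play — multiply by the conjugate so the divergences of sqrt(s**2 + 3*s + 2) and s annihilate.


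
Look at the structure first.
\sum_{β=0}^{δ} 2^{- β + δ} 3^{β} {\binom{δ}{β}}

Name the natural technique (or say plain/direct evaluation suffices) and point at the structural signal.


Diagnosis: the binomial theorem — the summand is term β of a binomial expansion in 3 and 2; the whole sum is a single power.


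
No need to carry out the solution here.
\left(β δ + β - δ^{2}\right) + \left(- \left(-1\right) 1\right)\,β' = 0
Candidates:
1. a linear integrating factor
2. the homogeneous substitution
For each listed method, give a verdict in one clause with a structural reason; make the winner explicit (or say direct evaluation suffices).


Best approach: a linear integrating factor — the unknown enters only to the first power against a nonzero forcing term — the integrating-factor template applies directly.
- a linear integrating factor: applicable, and directly so.
- the homogeneous substitution: the ratio of the variables does not determine the slope.


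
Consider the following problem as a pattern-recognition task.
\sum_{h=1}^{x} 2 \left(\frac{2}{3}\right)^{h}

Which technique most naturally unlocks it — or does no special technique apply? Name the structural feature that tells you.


Verdict: the geometric series formula — each summand is the previous one scaled by \frac{2}{3}; that constant multiplier is itself the geometric structure.


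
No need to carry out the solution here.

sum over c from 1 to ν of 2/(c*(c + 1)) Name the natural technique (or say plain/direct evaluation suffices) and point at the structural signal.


Best approach: telescoping — integer-spaced poles in 2/(c*(c + 1)) are the telescoping signature in disguise.


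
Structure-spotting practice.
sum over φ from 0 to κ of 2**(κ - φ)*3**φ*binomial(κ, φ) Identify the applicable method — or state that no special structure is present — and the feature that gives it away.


Best approach: the binomial theorem — terms weighting binomial(κ, φ) against matched powers of 3 and 2 reassemble into (3 + 2)^κ by the binomial theorem.


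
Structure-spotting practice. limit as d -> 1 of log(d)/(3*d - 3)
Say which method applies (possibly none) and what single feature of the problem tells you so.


Diagnosis: l'Hôpital's rule (0/0) — substituting 1 gives 0 over 0; differentiate top and bottom once and re-evaluate. One could equally expand both pieces locally and compare leading terms; the rule does that in one stroke.


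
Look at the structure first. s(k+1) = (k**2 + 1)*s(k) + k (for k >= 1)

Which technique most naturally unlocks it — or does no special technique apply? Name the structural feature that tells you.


Method: a summation factor — because the multiplier k**2 + 1 is index-dependent, divide through by its running product and sum the resulting differences.


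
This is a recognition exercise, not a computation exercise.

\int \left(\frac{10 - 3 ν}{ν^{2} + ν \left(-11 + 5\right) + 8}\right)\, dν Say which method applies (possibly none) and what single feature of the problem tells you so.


Diagnosis: partial fractions — the denominator (ν^{2} + ν \left(-11 + 5\right) + 8) factors, so the quotient decomposes into elementary partial fractions term by term.


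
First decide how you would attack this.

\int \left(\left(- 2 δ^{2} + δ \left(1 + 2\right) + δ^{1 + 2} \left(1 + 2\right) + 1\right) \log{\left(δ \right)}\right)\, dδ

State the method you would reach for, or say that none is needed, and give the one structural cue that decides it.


Technique: integration by parts — choose u = \log{\left(δ \right)}: one derivative turns the logarithm algebraic, and the remaining factor (- 2 δ^{2} + δ \left(1 + 2\right) + δ^{1 + 2} \left(1 + 2\right) + 1) integrates term by term under the power rule.


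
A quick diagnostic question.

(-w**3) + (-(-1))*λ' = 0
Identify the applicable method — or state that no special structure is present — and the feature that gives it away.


Verdict: no special technique — the slope is a pure function of w; integrate both sides and be done.


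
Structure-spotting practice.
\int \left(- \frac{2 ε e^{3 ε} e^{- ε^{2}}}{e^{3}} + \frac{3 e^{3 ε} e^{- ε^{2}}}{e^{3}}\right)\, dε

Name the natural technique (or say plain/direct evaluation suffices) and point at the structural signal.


Technique: u-substitution — collected, the integrand has one factor that is, up to a constant, the derivative of an inner expression the rest depends on — substitute for that inner expression.


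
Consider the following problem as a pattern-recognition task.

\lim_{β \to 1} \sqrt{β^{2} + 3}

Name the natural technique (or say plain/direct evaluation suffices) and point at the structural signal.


Diagnosis: no special technique — the expression is continuous at 1 — substitute and evaluate; no indeterminate form appears.


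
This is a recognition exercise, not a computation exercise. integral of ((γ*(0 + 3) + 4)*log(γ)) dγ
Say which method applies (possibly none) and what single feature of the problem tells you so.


Technique: integration by parts — the logarithm log(γ) has no power-rule antiderivative to read off directly, but its derivative is algebraic — so differentiate log(γ) and integrate the polynomial factor (γ*(0 + 3) + 4).


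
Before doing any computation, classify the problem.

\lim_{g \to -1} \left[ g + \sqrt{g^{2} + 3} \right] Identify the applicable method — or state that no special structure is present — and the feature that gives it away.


Best approach: no special technique — no zero denominators, no indeterminate clash at -1 — substitute and read off the value.


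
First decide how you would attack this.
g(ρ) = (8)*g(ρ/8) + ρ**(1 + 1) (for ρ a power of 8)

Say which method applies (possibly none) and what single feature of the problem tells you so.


Method: the master substitution — the call at ρ/8 makes this multiplicative recursion; the master-style substitution converts it to additive.


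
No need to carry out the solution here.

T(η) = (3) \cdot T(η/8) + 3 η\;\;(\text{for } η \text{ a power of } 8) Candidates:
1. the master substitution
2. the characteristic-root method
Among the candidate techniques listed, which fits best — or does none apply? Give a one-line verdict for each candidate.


Diagnosis: the master substitution — the argument contracts 8-fold per step: reindex η exponentially and solve the linear recurrence in the new index.
- the master substitution — applies; the problem has the shape this method handles.
- the characteristic-root method: the recursion divides its index rather than shifting it — outside the constant-shift family the root method covers.


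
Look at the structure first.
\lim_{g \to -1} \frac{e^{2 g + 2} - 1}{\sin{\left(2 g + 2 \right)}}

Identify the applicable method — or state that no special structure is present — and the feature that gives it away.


Diagnosis: l'Hôpital's rule (0/0) — plug in -1: top and bottom both hit zero, so differentiate each and retry. A local series expansion at the point resolves it as well; the rule is the packaged version of that step.


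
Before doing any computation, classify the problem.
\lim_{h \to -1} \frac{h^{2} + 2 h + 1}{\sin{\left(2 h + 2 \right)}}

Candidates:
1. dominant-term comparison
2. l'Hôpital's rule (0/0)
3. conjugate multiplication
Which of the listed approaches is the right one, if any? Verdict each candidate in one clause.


Method: l'Hôpital's rule (0/0) — plug in -1: top and bottom both hit zero, so differentiate each and retry. One could equally expand both pieces locally and compare leading terms; the rule does that in one stroke.
- dominant-term comparison: leading-power comparison does not apply to this form.
- l'Hôpital's rule (0/0): yes — fits the structure here.
- conjugate multiplication: no difference of divergent radicals appears, so rationalizing has nothing to cancel.


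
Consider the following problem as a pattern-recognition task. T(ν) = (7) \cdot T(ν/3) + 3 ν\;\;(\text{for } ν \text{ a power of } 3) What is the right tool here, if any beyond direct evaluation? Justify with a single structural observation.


Diagnosis: the master substitution — the argument contracts 3-fold per step: reindex ν exponentially and solve the linear recurrence in the new index.


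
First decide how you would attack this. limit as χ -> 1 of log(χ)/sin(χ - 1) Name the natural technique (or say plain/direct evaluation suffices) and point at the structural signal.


Verdict: l'Hôpital's rule (0/0) — plug in 1: top and bottom both hit zero, so differentiate each and retry. A first-order expansion at the point is an equally standard path; the rule packages it.


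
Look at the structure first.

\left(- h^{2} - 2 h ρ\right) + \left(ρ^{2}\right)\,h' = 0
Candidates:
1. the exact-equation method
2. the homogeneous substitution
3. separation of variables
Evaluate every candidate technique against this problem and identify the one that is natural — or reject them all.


Technique: the homogeneous substitution — the slope's numerator and denominator have matching total degree, so it depends only on h/ρ and the ratio substitution collapses it. A Bernoulli substitution is a fair alternative on this equation directly; the homogeneous reading takes it as given.
- the exact-equation method — the mixed-partials test fails on this split — it is not an exact differential as presented.
- the homogeneous substitution — a fit — the right tool for this form.
- separation of variables — no algebra isolates the independent variable on one side and the unknown on the other.


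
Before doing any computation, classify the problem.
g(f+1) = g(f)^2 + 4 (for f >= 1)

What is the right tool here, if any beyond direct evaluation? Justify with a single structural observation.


Method: no special technique — the unknown enters the rule nonlinearly, not as a weighted sum — no linear method is even well-posed.


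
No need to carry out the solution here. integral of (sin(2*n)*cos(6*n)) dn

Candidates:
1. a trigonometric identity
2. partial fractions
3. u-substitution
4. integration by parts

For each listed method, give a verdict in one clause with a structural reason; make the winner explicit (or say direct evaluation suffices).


Method: a trigonometric identity — apply product-to-sum to sin(2*n)*cos(6*n): two clean single-angle terms replace one awkward product.
- a trigonometric identity — yes — fits the structure here.
- partial fractions — there is no rational-function structure to decompose.
- u-substitution — no subexpression of the integrand pairs with its own derivative as a factor — individual terms may offer their own substitutions, but any change of variable covering the whole integral would have to be constructed from outside the expression.
- integration by parts — not the fit here: there is no polynomial factor to ladder down — parts can still close the trigonometric product by recursion, though the identity rewrite is the direct route.


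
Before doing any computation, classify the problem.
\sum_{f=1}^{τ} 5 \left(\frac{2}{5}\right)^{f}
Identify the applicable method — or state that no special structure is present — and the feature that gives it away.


Best approach: the geometric series formula — the ratio of consecutive terms is the constant \frac{2}{5}, independent of the index — a geometric sum.


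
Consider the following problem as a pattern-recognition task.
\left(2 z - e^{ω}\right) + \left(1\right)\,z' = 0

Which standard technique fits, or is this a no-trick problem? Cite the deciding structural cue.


Technique: a linear integrating factor — z appears only to the first power with coefficient 2 — the classic integrating-factor setup.


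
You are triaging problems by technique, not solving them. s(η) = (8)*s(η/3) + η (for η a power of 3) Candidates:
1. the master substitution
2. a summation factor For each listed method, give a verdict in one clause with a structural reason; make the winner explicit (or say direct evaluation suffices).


Best approach: the master substitution — the argument shrinks by the factor 3, so measure the index on a logarithmic scale and the recursion becomes a shift.
- the master substitution: a fit — the right tool for this form.
- a summation factor — the recursion divides its index rather than shifting it — there is no previous-term chain for a summation factor to telescope.


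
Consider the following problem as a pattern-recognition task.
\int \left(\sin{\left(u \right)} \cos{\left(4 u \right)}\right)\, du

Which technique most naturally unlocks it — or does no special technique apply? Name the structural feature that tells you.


Verdict: a trigonometric identity — two sinusoids at different rates multiply in \sin{\left(u \right)} \cos{\left(4 u \right)}; the product-to-sum identity uncouples them.


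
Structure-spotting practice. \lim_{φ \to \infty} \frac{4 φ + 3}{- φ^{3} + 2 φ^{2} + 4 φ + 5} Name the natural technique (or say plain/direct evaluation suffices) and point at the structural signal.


Technique: dominant-term comparison — divide by the highest power of φ present: lower-order terms vanish and the dominant ratio remains. As a single quotient, the ∞/∞ shape would yield to repeated differentiation as well — the growth comparison gets there in one look.


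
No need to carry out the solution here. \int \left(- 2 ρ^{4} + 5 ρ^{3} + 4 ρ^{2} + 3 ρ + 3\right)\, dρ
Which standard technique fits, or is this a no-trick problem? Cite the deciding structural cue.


Best approach: no special technique — scan for structure and find none: constant multiples of powers of ρ, integrate directly.


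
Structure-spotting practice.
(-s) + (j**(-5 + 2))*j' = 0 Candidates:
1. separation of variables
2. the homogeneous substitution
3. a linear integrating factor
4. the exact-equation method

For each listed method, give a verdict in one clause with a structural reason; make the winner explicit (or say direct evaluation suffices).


Diagnosis: separation of variables — solved for the derivative, the right side splits multiplicatively into a function of each variable alone — divide and integrate each side.
- separation of variables: yes — fits the structure here.
- the homogeneous substitution — the ratio of the variables does not determine the slope.
- a linear integrating factor: a nonlinear term in the unknown puts this outside the integrating-factor template.
- the exact-equation method — the cross-partial test holds only vacuously — each coefficient lives in its own variable, so the exactness machinery reads no structure the split form does not already show.


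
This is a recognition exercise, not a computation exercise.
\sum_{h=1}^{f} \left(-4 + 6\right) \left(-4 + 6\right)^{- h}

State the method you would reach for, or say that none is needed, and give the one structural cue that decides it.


Verdict: the geometric series formula — consecutive terms stand in a fixed index-free ratio — the geometric sum formula closes it.


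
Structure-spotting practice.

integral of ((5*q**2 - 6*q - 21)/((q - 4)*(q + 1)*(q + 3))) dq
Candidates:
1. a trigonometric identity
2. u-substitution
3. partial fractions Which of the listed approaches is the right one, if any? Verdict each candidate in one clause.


Best approach: partial fractions — a proper rational integrand whose denominator splits into simpler factors — decompose into partial fractions first.
- a trigonometric identity: with no trigonometric functions present, identity rewriting has no target.
- u-substitution: no subexpression of the integrand serves as a whole-integral substitution inner — individual terms may offer their own, but none carries its derivative as a factor of the full integrand; a working change of variable would have to be constructed from outside the expression.
- partial fractions: yes — fits the structure here.


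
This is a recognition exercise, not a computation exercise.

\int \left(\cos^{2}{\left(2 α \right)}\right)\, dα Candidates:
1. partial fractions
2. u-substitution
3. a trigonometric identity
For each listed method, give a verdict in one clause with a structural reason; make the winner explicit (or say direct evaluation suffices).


Method: a trigonometric identity — \cos^{2}{\left(2 α \right)} calls for power reduction: rewrite via double angles before any antiderivative is attempted.
- partial fractions — there is no rational-function structure to decompose.
- u-substitution: no subexpression of the integrand pairs with its own derivative as a factor — individual terms may offer their own substitutions, but any change of variable covering the whole integral would have to be constructed from outside the expression.
- a trigonometric identity: applicable, and directly so.


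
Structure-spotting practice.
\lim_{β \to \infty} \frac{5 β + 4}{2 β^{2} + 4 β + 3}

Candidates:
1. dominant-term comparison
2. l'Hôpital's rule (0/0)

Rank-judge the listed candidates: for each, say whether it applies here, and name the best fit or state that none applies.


Technique: dominant-term comparison — divide by the highest power of β present: lower-order terms vanish and the dominant ratio remains.
- dominant-term comparison — a fit — the right tool for this form.
- l'Hôpital's rule (0/0) — viewed as a single quotient this runs to ∞/∞, not the 0/0 clash this candidate addresses; an at-infinity variant of the rule would resolve it, but comparing leading growth reads the answer without differentiating.
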